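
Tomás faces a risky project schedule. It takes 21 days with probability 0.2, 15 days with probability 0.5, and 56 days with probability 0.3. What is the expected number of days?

EV = 0.2 × 21 + 0.5 × 15 + 0.3 × 56 = 4.2 + 7.5 + 16.8 = 28.5

28.5 days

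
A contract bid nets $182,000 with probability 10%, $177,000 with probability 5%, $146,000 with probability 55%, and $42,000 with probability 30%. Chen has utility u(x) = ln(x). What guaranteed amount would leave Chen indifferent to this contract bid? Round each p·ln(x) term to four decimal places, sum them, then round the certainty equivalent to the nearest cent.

E[u] = 0.1·ln(182000) + 0.05·ln(177000) + 0.55·ln(146000) + 0.3·ln(42000) = 1.2112 + 0.6042 + 6.5402 + 3.1936 = 11.5492
CE = e^11.5492 ≈ 103694.05

$103,694.05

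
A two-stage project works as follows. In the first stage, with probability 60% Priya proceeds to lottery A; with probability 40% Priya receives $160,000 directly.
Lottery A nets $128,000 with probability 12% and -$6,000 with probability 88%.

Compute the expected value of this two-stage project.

EV(A) = 0.12 × 128000 + 0.88 × (-6000) = 15360 − 5280 = 10080
Branch B: 160000 (certain)
Overall = 0.6 × 10080 + 0.4 × 160000 = 6048 + 64000 = 70048

$70,048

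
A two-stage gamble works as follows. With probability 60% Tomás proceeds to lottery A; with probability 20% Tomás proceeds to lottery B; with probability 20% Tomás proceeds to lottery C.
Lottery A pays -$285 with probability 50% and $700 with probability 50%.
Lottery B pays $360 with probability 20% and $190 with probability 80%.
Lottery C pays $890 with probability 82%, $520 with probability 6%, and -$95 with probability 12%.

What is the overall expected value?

$319.22

EV(A) = 0.5 × (-285) + 0.5 × 700 = -142.5 + 350 = 207.5
EV(B) = 0.2 × 360 + 0.8 × 190 = 72 + 152 = 224
EV(C) = 0.82 × 890 + 0.06 × 520 + 0.12 × (-95) = 729.8 + 31.2 − 11.4 = 749.6
Overall = 0.6 × 207.5 + 0.2 × 224 + 0.2 × 749.6 = 124.5 + 44.8 + 149.92 = 319.22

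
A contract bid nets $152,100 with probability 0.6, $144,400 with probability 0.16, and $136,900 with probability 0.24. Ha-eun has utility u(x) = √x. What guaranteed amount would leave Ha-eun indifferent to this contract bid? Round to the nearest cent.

$147,148.96

E[u] = 0.6·√152100 + 0.16·√144400 + 0.24·√136900 = 0.6·390 + 0.16·380 + 0.24·370 = 383.6
CE = (383.6)² = 147148.96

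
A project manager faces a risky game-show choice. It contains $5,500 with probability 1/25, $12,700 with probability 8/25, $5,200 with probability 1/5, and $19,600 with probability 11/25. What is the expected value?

EV = 1/25 × 5500 + 8/25 × 12700 + 1/5 × 5200 + 11/25 × 19600 = 220 + 4064 + 1040 + 8624 = 13948

$13,948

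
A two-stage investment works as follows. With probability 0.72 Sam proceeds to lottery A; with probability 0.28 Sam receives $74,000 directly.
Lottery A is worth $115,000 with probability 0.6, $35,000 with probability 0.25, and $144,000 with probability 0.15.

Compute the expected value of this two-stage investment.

EV(A) = 0.6 × 115000 + 0.25 × 35000 + 0.15 × 144000 = 69000 + 8750 + 21600 = 99350
Branch B: 74000 (certain)
Overall = 0.72 × 99350 + 0.28 × 74000 = 71532 + 20720 = 92252

$92,252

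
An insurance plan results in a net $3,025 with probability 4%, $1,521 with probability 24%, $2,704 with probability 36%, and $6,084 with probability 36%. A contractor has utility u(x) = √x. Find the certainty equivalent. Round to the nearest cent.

E[u] = 0.04·√3025 + 0.24·√1521 + 0.36·√2704 + 0.36·√6084 = 0.04·55 + 0.24·39 + 0.36·52 + 0.36·78 = 58.36
CE = (58.36)² = 3405.8896

$3,405.89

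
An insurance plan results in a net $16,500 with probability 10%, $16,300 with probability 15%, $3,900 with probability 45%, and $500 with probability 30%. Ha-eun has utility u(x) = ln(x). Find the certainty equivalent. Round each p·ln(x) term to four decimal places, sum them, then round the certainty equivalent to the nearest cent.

E[u] = 0.1·ln(16500) + 0.15·ln(16300) + 0.45·ln(3900) + 0.3·ln(500) = 0.9711 + 1.4548 + 3.7209 + 1.8644 = 8.0112
CE = e^8.0112 ≈ 3014.53

$3,014.53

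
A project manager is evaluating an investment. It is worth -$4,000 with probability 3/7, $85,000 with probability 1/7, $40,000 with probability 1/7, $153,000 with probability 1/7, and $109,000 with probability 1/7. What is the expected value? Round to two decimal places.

$53,571.43

EV = 3/7 × (-4000) + 1/7 × 85000 + 1/7 × 40000 + 1/7 × 153000 + 1/7 × 109000 = -1714.2857 + 12142.8571 + 5714.2857 + 21857.1429 + 15571.4286 = 53571.4286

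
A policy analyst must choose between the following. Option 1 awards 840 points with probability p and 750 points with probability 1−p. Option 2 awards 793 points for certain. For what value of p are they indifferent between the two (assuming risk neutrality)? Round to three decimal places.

p·840 + (1−p)·750 = 793
90p + 750 = 793
p = (793 − 750) / 90

p = 0.478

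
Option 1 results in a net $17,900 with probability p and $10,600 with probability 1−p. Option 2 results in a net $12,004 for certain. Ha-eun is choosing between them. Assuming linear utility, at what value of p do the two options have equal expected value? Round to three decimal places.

p·17900 + (1−p)·10600 = 12004
7300p + 10600 = 12004
p = (12004 − 10600) / 7300

p = 0.192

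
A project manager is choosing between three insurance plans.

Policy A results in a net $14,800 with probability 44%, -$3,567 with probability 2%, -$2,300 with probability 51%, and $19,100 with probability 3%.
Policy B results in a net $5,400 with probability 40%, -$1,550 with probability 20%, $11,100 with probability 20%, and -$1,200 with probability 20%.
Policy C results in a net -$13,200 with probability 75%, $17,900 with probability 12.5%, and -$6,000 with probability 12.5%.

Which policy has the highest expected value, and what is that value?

Policy A = 0.44 × 14800 + 0.02 × (-3567) + 0.51 × (-2300) + 0.03 × 19100 = 6512 − 71.34 − 1173 + 573 = 5840.66
Policy B = 0.4 × 5400 + 0.2 × (-1550) + 0.2 × 11100 + 0.2 × (-1200) = 2160 − 310 + 2220 − 240 = 3830
Policy C = 0.75 × (-13200) + 0.125 × 17900 + 0.125 × (-6000) = -9900 + 2237.5 − 750 = -8412.5

Policy A ($5,840.66)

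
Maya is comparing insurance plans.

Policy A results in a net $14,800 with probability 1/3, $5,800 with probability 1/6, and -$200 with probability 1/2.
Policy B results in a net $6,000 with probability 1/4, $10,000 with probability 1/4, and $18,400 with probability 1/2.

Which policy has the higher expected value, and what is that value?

Policy B ($13,200)

Policy A = 1/3 × 14800 + 1/6 × 5800 + 1/2 × (-200) = 4933.3333 + 966.6667 − 100 = 5800
Policy B = 1/4 × 6000 + 1/4 × 10000 + 1/2 × 18400 = 1500 + 2500 + 9200 = 13200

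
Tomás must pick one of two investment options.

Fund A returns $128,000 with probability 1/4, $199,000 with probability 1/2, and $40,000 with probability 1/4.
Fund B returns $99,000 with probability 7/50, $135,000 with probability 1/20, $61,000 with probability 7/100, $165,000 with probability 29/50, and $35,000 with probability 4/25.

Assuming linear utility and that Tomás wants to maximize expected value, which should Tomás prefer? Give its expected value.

Fund A = 1/4 × 128000 + 1/2 × 199000 + 1/4 × 40000 = 32000 + 99500 + 10000 = 141500
Fund B = 7/50 × 99000 + 1/20 × 135000 + 7/100 × 61000 + 29/50 × 165000 + 4/25 × 35000 = 13860 + 6750 + 4270 + 95700 + 5600 = 126180

Fund A ($141,500)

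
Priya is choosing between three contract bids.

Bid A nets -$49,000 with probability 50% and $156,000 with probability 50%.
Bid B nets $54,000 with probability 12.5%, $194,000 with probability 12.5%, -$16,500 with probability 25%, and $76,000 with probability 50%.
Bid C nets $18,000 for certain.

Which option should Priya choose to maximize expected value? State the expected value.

Bid B ($64,875)

Bid A = 0.5 × (-49000) + 0.5 × 156000 = -24500 + 78000 = 53500
Bid B = 0.125 × 54000 + 0.125 × 194000 + 0.25 × (-16500) + 0.5 × 76000 = 6750 + 24250 − 4125 + 38000 = 64875
Bid C: 18000 (certain)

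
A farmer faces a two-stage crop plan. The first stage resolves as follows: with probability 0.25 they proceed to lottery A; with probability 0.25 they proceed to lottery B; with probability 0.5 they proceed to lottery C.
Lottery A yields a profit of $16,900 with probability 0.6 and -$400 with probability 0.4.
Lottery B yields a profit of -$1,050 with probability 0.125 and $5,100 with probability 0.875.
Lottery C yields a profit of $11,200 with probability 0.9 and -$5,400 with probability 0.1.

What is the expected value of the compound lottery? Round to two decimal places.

EV(A) = 0.6 × 16900 + 0.4 × (-400) = 10140 − 160 = 9980
EV(B) = 0.125 × (-1050) + 0.875 × 5100 = -131.25 + 4462.5 = 4331.25
EV(C) = 0.9 × 11200 + 0.1 × (-5400) = 10080 − 540 = 9540
Overall = 0.25 × 9980 + 0.25 × 4331.25 + 0.5 × 9540 = 2495 + 1082.8125 + 4770 = 8347.8125

$8,347.81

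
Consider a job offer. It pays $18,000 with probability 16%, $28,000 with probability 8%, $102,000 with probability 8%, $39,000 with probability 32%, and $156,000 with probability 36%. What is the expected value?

EV = 0.16 × 18000 + 0.08 × 28000 + 0.08 × 102000 + 0.32 × 39000 + 0.36 × 156000 = 2880 + 2240 + 8160 + 12480 + 56160 = 81920

$81,920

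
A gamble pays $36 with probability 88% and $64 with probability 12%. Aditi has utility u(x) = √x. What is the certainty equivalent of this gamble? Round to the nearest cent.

$38.94

E[u] = 0.88·√36 + 0.12·√64 = 0.88·6 + 0.12·8 = 6.24
CE = (6.24)² = 38.9376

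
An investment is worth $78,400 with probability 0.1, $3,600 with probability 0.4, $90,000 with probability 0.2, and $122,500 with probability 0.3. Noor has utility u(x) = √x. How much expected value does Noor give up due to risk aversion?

$16,941

E[u] = 0.1·√78400 + 0.4·√3600 + 0.2·√90000 + 0.3·√122500 = 0.1·280 + 0.4·60 + 0.2·300 + 0.3·350 = 217
CE = (217)² = 47089
Risk premium = EV − CE = 64030 − 47089 = 16941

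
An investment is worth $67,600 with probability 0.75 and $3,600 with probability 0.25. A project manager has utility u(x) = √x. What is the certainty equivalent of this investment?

$44,100

E[u] = 0.75·√67600 + 0.25·√3600 = 0.75·260 + 0.25·60 = 210
CE = (210)² = 44100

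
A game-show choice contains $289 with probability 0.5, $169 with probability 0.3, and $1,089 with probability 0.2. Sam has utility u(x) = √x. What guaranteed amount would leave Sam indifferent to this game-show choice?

E[u] = 0.5·√289 + 0.3·√169 + 0.2·√1089 = 0.5·17 + 0.3·13 + 0.2·33 = 19
CE = (19)² = 361

$361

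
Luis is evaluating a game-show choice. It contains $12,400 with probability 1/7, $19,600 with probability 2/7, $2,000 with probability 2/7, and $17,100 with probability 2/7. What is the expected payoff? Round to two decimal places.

EV = 1/7 × 12400 + 2/7 × 19600 + 2/7 × 2000 + 2/7 × 17100 = 1771.4286 + 5600 + 571.4286 + 4885.7143 = 12828.5714

$12,828.57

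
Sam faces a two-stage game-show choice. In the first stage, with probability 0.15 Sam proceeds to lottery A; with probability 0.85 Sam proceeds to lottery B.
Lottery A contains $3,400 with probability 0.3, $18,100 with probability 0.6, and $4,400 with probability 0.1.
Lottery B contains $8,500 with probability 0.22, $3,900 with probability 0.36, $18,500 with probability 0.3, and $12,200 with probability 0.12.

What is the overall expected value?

EV(A) = 0.3 × 3400 + 0.6 × 18100 + 0.1 × 4400 = 1020 + 10860 + 440 = 12320
EV(B) = 0.22 × 8500 + 0.36 × 3900 + 0.3 × 18500 + 0.12 × 12200 = 1870 + 1404 + 5550 + 1464 = 10288
Overall = 0.15 × 12320 + 0.85 × 10288 = 1848 + 8744.8 = 10592.8

$10,592.80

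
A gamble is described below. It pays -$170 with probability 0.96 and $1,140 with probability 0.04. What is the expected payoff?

-$117.60

EV = 0.96 × (-170) + 0.04 × 1140 = -163.2 + 45.6 = -117.6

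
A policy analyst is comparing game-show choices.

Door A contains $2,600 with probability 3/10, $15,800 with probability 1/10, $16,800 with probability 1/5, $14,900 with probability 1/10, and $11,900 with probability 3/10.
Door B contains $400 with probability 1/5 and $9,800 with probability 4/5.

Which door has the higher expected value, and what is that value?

Door A ($10,780)

Door A = 3/10 × 2600 + 1/10 × 15800 + 1/5 × 16800 + 1/10 × 14900 + 3/10 × 11900 = 780 + 1580 + 3360 + 1490 + 3570 = 10780
Door B = 1/5 × 400 + 4/5 × 9800 = 80 + 7840 = 7920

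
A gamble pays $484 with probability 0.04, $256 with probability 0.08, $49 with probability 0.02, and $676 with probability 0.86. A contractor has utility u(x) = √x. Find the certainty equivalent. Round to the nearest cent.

E[u] = 0.04·√484 + 0.08·√256 + 0.02·√49 + 0.86·√676 = 0.04·22 + 0.08·16 + 0.02·7 + 0.86·26 = 24.66
CE = (24.66)² = 608.1156

$608.12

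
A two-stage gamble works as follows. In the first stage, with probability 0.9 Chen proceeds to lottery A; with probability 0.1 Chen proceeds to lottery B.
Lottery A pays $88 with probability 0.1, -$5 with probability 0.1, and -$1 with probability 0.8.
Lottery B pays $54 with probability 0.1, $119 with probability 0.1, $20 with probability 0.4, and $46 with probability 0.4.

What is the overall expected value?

EV(A) = 0.1 × 88 + 0.1 × (-5) + 0.8 × (-1) = 8.8 − 0.5 − 0.8 = 7.5
EV(B) = 0.1 × 54 + 0.1 × 119 + 0.4 × 20 + 0.4 × 46 = 5.4 + 11.9 + 8 + 18.4 = 43.7
Overall = 0.9 × 7.5 + 0.1 × 43.7 = 6.75 + 4.37 = 11.12

$11.12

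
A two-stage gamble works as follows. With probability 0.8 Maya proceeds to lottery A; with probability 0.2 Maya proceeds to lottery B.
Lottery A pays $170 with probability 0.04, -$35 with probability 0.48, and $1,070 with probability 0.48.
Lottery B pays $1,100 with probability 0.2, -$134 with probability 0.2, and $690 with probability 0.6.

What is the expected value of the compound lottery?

$524.32

EV(A) = 0.04 × 170 + 0.48 × (-35) + 0.48 × 1070 = 6.8 − 16.8 + 513.6 = 503.6
EV(B) = 0.2 × 1100 + 0.2 × (-134) + 0.6 × 690 = 220 − 26.8 + 414 = 607.2
Overall = 0.8 × 503.6 + 0.2 × 607.2 = 402.88 + 121.44 = 524.32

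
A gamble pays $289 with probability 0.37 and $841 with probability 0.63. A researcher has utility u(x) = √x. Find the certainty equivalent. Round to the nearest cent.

$603.19

E[u] = 0.37·√289 + 0.63·√841 = 0.37·17 + 0.63·29 = 24.56
CE = (24.56)² = 603.1936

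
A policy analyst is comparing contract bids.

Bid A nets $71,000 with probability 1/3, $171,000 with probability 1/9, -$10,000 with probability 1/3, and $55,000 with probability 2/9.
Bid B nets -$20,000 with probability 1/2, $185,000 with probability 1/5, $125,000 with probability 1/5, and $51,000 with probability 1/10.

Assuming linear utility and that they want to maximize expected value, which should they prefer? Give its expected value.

Bid A = 1/3 × 71000 + 1/9 × 171000 + 1/3 × (-10000) + 2/9 × 55000 = 23666.6667 + 19000 − 3333.3333 + 12222.2222 = 51555.5556
Bid B = 1/2 × (-20000) + 1/5 × 185000 + 1/5 × 125000 + 1/10 × 51000 = -10000 + 37000 + 25000 + 5100 = 57100

Bid B ($57,100)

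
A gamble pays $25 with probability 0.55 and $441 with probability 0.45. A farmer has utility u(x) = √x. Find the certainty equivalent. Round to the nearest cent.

$148.84

E[u] = 0.55·√25 + 0.45·√441 = 0.55·5 + 0.45·21 = 12.2
CE = (12.2)² = 148.84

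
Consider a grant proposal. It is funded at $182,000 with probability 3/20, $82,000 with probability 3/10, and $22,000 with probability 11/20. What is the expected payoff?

EV = 3/20 × 182000 + 3/10 × 82000 + 11/20 × 22000 = 27300 + 24600 + 12100 = 64000

$64,000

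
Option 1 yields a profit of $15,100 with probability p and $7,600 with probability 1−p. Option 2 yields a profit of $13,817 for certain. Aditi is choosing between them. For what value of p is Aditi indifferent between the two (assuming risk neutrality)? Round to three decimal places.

p·15100 + (1−p)·7600 = 13817
7500p + 7600 = 13817
p = (13817 − 7600) / 7500

p = 0.829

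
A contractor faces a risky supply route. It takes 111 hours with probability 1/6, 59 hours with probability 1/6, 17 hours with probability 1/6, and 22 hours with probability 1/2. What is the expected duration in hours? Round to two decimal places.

EV = 1/6 × 111 + 1/6 × 59 + 1/6 × 17 + 1/2 × 22 = 18.5 + 9.8333 + 2.8333 + 11 = 42.1667

42.17 hours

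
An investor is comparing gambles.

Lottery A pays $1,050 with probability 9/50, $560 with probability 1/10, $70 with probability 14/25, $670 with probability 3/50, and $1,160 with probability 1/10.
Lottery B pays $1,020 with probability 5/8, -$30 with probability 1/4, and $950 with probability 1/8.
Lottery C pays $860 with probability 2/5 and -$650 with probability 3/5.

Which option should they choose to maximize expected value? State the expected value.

Lottery B ($748.75)

Lottery A = 9/50 × 1050 + 1/10 × 560 + 14/25 × 70 + 3/50 × 670 + 1/10 × 1160 = 189 + 56 + 39.2 + 40.2 + 116 = 440.4
Lottery B = 5/8 × 1020 + 1/4 × (-30) + 1/8 × 950 = 637.5 − 7.5 + 118.75 = 748.75
Lottery C = 2/5 × 860 + 3/5 × (-650) = 344 − 390 = -46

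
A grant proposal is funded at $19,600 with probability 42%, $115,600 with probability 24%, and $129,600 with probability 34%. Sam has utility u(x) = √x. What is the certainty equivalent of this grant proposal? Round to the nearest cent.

$69,063.84

E[u] = 0.42·√19600 + 0.24·√115600 + 0.34·√129600 = 0.42·140 + 0.24·340 + 0.34·360 = 262.8
CE = (262.8)² = 69063.84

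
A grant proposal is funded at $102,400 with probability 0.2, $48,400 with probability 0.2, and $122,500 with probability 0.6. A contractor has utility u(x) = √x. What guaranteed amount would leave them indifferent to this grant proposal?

E[u] = 0.2·√102400 + 0.2·√48400 + 0.6·√122500 = 0.2·320 + 0.2·220 + 0.6·350 = 318
CE = (318)² = 101124

$101,124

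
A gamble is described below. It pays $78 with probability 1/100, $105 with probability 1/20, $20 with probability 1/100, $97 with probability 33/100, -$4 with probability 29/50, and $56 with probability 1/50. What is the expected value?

$37.04

EV = 1/100 × 78 + 1/20 × 105 + 1/100 × 20 + 33/100 × 97 + 29/50 × (-4) + 1/50 × 56 = 0.78 + 5.25 + 0.2 + 32.01 − 2.32 + 1.12 = 37.04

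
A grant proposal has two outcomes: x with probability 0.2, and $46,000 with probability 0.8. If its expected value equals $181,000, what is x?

x = $721,000

0.2·x + 0.8·46000 = 181000
0.2·x = 181000 − 36800 = 144200
x = 144200 / 0.2 = 721000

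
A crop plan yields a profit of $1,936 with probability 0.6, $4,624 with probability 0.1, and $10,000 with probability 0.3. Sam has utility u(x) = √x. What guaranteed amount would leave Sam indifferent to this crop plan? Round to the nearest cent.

E[u] = 0.6·√1936 + 0.1·√4624 + 0.3·√10000 = 0.6·44 + 0.1·68 + 0.3·100 = 63.2
CE = (63.2)² = 3994.24

$3,994.24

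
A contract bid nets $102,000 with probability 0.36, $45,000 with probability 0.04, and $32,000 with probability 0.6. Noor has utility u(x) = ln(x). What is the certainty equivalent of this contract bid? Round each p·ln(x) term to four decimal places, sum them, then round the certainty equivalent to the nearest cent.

E[u] = 0.36·ln(102000) + 0.04·ln(45000) + 0.6·ln(32000) = 4.1518 + 0.4286 + 6.2241 = 10.8045
CE = e^10.8045 ≈ 49241.89

$49,241.89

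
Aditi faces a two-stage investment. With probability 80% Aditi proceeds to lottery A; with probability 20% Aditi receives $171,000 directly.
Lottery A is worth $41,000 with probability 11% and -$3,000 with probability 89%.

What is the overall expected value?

$35,672

EV(A) = 0.11 × 41000 + 0.89 × (-3000) = 4510 − 2670 = 1840
Branch B: 171000 (certain)
Overall = 0.8 × 1840 + 0.2 × 171000 = 1472 + 34200 = 35672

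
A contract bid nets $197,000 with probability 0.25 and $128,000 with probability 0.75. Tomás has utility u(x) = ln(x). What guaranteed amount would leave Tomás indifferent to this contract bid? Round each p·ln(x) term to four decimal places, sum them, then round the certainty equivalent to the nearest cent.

E[u] = 0.25·ln(197000) + 0.75·ln(128000) = 3.0477 + 8.8198 = 11.8675
CE = e^11.8675 ≈ 142557.40

$142,557.40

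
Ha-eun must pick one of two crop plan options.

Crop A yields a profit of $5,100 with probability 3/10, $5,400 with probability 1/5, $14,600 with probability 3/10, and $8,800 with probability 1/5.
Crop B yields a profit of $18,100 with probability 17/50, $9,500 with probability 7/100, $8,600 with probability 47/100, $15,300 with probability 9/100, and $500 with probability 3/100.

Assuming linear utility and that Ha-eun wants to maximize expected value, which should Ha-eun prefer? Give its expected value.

Crop A = 3/10 × 5100 + 1/5 × 5400 + 3/10 × 14600 + 1/5 × 8800 = 1530 + 1080 + 4380 + 1760 = 8750
Crop B = 17/50 × 18100 + 7/100 × 9500 + 47/100 × 8600 + 9/100 × 15300 + 3/100 × 500 = 6154 + 665 + 4042 + 1377 + 15 = 12253

Crop B ($12,253)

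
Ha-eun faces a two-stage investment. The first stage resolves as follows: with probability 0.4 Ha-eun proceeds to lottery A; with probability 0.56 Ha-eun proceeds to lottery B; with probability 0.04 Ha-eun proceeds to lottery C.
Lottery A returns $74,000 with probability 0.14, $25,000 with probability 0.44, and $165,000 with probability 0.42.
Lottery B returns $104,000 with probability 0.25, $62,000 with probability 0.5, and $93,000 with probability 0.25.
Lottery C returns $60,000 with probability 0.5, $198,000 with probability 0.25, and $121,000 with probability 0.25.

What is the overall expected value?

$85,594

EV(A) = 0.14 × 74000 + 0.44 × 25000 + 0.42 × 165000 = 10360 + 11000 + 69300 = 90660
EV(B) = 0.25 × 104000 + 0.5 × 62000 + 0.25 × 93000 = 26000 + 31000 + 23250 = 80250
EV(C) = 0.5 × 60000 + 0.25 × 198000 + 0.25 × 121000 = 30000 + 49500 + 30250 = 109750
Overall = 0.4 × 90660 + 0.56 × 80250 + 0.04 × 109750 = 36264 + 44940 + 4390 = 85594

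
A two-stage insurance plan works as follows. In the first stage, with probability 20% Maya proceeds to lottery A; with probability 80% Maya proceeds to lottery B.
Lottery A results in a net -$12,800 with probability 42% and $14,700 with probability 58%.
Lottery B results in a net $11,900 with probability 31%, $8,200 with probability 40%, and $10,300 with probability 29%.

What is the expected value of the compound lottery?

$8,594.80

EV(A) = 0.42 × (-12800) + 0.58 × 14700 = -5376 + 8526 = 3150
EV(B) = 0.31 × 11900 + 0.4 × 8200 + 0.29 × 10300 = 3689 + 3280 + 2987 = 9956
Overall = 0.2 × 3150 + 0.8 × 9956 = 630 + 7964.8 = 8594.8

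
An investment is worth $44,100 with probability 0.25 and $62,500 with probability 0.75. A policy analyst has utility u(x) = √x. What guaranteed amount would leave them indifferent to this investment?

E[u] = 0.25·√44100 + 0.75·√62500 = 0.25·210 + 0.75·250 = 240
CE = (240)² = 57600

$57,600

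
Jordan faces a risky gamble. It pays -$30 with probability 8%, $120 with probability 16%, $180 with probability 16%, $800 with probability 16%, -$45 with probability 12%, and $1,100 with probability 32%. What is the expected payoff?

$520.20

EV = 0.08 × (-30) + 0.16 × 120 + 0.16 × 180 + 0.16 × 800 + 0.12 × (-45) + 0.32 × 1100 = -2.4 + 19.2 + 28.8 + 128 − 5.4 + 352 = 520.2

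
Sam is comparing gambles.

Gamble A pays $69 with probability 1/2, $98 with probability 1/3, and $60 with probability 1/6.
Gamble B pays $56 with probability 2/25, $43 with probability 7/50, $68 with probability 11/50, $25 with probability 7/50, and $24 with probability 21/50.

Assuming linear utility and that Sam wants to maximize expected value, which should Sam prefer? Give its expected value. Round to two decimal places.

Gamble A ($77.17)

Gamble A = 1/2 × 69 + 1/3 × 98 + 1/6 × 60 = 34.5 + 32.6667 + 10 = 77.1667
Gamble B = 2/25 × 56 + 7/50 × 43 + 11/50 × 68 + 7/50 × 25 + 21/50 × 24 = 4.48 + 6.02 + 14.96 + 3.5 + 10.08 = 39.04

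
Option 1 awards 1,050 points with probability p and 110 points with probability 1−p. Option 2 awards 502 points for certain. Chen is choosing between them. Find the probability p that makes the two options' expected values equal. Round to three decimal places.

p = 0.417

p·1050 + (1−p)·110 = 502
940p + 110 = 502
p = (502 − 110) / 940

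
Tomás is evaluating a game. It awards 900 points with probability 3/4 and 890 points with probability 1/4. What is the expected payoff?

897.5 points

EV = 3/4 × 900 + 1/4 × 890 = 675 + 222.5 = 897.5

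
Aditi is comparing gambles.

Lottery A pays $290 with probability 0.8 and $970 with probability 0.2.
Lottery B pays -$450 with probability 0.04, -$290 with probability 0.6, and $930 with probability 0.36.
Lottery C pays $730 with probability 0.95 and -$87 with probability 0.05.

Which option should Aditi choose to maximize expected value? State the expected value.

Lottery C ($689.15)

Lottery A = 0.8 × 290 + 0.2 × 970 = 232 + 194 = 426
Lottery B = 0.04 × (-450) + 0.6 × (-290) + 0.36 × 930 = -18 − 174 + 334.8 = 142.8
Lottery C = 0.95 × 730 + 0.05 × (-87) = 693.5 − 4.35 = 689.15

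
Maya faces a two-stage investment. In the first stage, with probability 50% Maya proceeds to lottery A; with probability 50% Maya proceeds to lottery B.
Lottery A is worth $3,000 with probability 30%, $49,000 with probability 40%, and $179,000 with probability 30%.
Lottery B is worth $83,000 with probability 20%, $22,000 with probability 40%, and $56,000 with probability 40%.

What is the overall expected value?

EV(A) = 0.3 × 3000 + 0.4 × 49000 + 0.3 × 179000 = 900 + 19600 + 53700 = 74200
EV(B) = 0.2 × 83000 + 0.4 × 22000 + 0.4 × 56000 = 16600 + 8800 + 22400 = 47800
Overall = 0.5 × 74200 + 0.5 × 47800 = 37100 + 23900 = 61000

$61,000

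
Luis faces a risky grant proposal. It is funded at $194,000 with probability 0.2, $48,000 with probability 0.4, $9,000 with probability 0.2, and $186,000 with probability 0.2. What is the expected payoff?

$97,000

EV = 0.2 × 194000 + 0.4 × 48000 + 0.2 × 9000 + 0.2 × 186000 = 38800 + 19200 + 1800 + 37200 = 97000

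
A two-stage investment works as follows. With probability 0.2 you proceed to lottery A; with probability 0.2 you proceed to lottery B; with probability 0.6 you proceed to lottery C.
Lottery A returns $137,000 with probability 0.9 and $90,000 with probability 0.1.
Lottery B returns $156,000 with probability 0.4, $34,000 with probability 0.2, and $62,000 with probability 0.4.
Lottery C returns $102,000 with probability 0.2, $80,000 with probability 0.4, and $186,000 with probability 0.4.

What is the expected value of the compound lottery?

$121,340

EV(A) = 0.9 × 137000 + 0.1 × 90000 = 123300 + 9000 = 132300
EV(B) = 0.4 × 156000 + 0.2 × 34000 + 0.4 × 62000 = 62400 + 6800 + 24800 = 94000
EV(C) = 0.2 × 102000 + 0.4 × 80000 + 0.4 × 186000 = 20400 + 32000 + 74400 = 126800
Overall = 0.2 × 132300 + 0.2 × 94000 + 0.6 × 126800 = 26460 + 18800 + 76080 = 121340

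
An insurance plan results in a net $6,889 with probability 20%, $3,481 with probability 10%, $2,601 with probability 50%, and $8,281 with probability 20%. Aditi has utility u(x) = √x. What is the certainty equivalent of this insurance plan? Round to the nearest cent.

E[u] = 0.2·√6889 + 0.1·√3481 + 0.5·√2601 + 0.2·√8281 = 0.2·83 + 0.1·59 + 0.5·51 + 0.2·91 = 66.2
CE = (66.2)² = 4382.44

$4,382.44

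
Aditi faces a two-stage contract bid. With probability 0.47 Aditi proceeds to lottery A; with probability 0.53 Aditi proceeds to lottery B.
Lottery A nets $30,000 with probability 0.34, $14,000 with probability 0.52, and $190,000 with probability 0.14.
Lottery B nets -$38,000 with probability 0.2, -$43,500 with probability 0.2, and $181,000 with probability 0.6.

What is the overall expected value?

$69,636.60

EV(A) = 0.34 × 30000 + 0.52 × 14000 + 0.14 × 190000 = 10200 + 7280 + 26600 = 44080
EV(B) = 0.2 × (-38000) + 0.2 × (-43500) + 0.6 × 181000 = -7600 − 8700 + 108600 = 92300
Overall = 0.47 × 44080 + 0.53 × 92300 = 20717.6 + 48919 = 69636.6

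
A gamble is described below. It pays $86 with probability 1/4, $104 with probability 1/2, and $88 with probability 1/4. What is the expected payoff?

EV = 1/4 × 86 + 1/2 × 104 + 1/4 × 88 = 21.5 + 52 + 22 = 95.5

$95.50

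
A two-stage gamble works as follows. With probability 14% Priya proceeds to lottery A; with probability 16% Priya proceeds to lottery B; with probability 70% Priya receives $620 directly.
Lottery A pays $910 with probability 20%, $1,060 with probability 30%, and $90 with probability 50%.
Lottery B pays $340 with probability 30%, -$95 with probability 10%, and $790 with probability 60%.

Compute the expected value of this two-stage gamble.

EV(A) = 0.2 × 910 + 0.3 × 1060 + 0.5 × 90 = 182 + 318 + 45 = 545
EV(B) = 0.3 × 340 + 0.1 × (-95) + 0.6 × 790 = 102 − 9.5 + 474 = 566.5
Branch C: 620 (certain)
Overall = 0.14 × 545 + 0.16 × 566.5 + 0.7 × 620 = 76.3 + 90.64 + 434 = 600.94

$600.94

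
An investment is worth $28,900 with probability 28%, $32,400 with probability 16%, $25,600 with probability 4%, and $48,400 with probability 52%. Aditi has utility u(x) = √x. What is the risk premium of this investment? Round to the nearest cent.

E[u] = 0.28·√28900 + 0.16·√32400 + 0.04·√25600 + 0.52·√48400 = 0.28·170 + 0.16·180 + 0.04·160 + 0.52·220 = 197.2
CE = (197.2)² = 38887.84
Risk premium = EV − CE = 39468 − 38887.84 = 580.16

$580.16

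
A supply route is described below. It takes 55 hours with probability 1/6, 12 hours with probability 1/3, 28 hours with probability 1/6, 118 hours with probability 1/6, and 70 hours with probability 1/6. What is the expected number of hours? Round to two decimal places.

EV = 1/6 × 55 + 1/3 × 12 + 1/6 × 28 + 1/6 × 118 + 1/6 × 70 = 9.1667 + 4 + 4.6667 + 19.6667 + 11.6667 = 49.1667

49.17 hours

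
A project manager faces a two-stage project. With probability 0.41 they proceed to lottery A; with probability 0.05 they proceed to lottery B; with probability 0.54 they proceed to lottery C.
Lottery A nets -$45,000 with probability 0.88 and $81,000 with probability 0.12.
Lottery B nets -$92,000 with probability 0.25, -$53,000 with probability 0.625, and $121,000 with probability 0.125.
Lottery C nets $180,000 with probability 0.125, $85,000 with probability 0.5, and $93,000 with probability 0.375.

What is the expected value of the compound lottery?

$39,631.70

EV(A) = 0.88 × (-45000) + 0.12 × 81000 = -39600 + 9720 = -29880
EV(B) = 0.25 × (-92000) + 0.625 × (-53000) + 0.125 × 121000 = -23000 − 33125 + 15125 = -41000
EV(C) = 0.125 × 180000 + 0.5 × 85000 + 0.375 × 93000 = 22500 + 42500 + 34875 = 99875
Overall = 0.41 × (-29880) + 0.05 × (-41000) + 0.54 × 99875 = -12250.8 − 2050 + 53932.5 = 39631.7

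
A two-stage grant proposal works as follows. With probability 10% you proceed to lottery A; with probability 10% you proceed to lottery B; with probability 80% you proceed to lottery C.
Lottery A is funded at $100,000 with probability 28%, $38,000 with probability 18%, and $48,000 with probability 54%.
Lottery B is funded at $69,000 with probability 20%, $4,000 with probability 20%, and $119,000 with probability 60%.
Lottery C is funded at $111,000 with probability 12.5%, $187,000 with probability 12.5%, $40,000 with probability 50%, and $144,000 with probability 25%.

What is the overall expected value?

EV(A) = 0.28 × 100000 + 0.18 × 38000 + 0.54 × 48000 = 28000 + 6840 + 25920 = 60760
EV(B) = 0.2 × 69000 + 0.2 × 4000 + 0.6 × 119000 = 13800 + 800 + 71400 = 86000
EV(C) = 0.125 × 111000 + 0.125 × 187000 + 0.5 × 40000 + 0.25 × 144000 = 13875 + 23375 + 20000 + 36000 = 93250
Overall = 0.1 × 60760 + 0.1 × 86000 + 0.8 × 93250 = 6076 + 8600 + 74600 = 89276

$89,276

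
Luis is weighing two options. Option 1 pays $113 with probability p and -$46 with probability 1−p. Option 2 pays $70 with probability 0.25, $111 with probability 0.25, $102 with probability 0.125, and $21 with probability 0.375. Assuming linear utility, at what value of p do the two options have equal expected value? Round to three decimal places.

EV(Option 2) = 0.25 × 70 + 0.25 × 111 + 0.125 × 102 + 0.375 × 21 = 17.5 + 27.75 + 12.75 + 7.875 = 65.875
p·113 + (1−p)·(-46) = 65.875
159p − 46 = 65.875
p = (65.875 + 46) / 159

p = 0.704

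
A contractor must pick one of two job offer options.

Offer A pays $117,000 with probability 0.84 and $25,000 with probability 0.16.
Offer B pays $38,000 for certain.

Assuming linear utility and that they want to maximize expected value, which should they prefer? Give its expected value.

Offer A ($102,280)

Offer A = 0.84 × 117000 + 0.16 × 25000 = 98280 + 4000 = 102280
Offer B: 38000 (certain)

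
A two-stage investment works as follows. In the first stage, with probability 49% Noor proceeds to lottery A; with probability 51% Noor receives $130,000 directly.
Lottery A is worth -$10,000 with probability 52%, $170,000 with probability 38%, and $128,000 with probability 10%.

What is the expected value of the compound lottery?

EV(A) = 0.52 × (-10000) + 0.38 × 170000 + 0.1 × 128000 = -5200 + 64600 + 12800 = 72200
Branch B: 130000 (certain)
Overall = 0.49 × 72200 + 0.51 × 130000 = 35378 + 66300 = 101678

$101,678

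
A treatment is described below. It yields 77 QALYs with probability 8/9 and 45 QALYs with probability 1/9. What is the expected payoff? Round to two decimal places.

EV = 8/9 × 77 + 1/9 × 45 = 68.4444 + 5 = 73.4444

73.44 QALYs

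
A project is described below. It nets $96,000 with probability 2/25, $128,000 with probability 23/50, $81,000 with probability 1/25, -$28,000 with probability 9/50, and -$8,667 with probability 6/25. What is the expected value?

EV = 2/25 × 96000 + 23/50 × 128000 + 1/25 × 81000 + 9/50 × (-28000) + 6/25 × (-8667) = 7680 + 58880 + 3240 − 5040 − 2080.08 = 62679.92

$62,679.92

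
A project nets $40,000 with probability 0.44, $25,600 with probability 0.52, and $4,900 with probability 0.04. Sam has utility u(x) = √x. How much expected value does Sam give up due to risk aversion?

$832

E[u] = 0.44·√40000 + 0.52·√25600 + 0.04·√4900 = 0.44·200 + 0.52·160 + 0.04·70 = 174
CE = (174)² = 30276
Risk premium = EV − CE = 31108 − 30276 = 832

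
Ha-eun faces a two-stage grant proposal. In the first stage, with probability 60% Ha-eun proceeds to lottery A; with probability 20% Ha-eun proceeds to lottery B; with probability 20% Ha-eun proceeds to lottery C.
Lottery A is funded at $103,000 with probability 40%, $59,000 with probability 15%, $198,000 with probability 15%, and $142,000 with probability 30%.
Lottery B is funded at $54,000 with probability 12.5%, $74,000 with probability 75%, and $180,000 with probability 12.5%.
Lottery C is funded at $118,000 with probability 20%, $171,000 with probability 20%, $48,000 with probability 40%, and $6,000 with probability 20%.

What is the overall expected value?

$106,000

EV(A) = 0.4 × 103000 + 0.15 × 59000 + 0.15 × 198000 + 0.3 × 142000 = 41200 + 8850 + 29700 + 42600 = 122350
EV(B) = 0.125 × 54000 + 0.75 × 74000 + 0.125 × 180000 = 6750 + 55500 + 22500 = 84750
EV(C) = 0.2 × 118000 + 0.2 × 171000 + 0.4 × 48000 + 0.2 × 6000 = 23600 + 34200 + 19200 + 1200 = 78200
Overall = 0.6 × 122350 + 0.2 × 84750 + 0.2 × 78200 = 73410 + 16950 + 15640 = 106000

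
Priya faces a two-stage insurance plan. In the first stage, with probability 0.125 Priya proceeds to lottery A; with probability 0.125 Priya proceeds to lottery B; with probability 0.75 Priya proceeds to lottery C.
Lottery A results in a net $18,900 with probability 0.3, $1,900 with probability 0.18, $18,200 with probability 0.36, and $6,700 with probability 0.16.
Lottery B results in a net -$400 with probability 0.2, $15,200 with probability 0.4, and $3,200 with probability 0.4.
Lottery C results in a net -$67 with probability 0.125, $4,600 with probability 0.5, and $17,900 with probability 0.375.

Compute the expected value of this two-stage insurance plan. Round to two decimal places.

$9,367.59

EV(A) = 0.3 × 18900 + 0.18 × 1900 + 0.36 × 18200 + 0.16 × 6700 = 5670 + 342 + 6552 + 1072 = 13636
EV(B) = 0.2 × (-400) + 0.4 × 15200 + 0.4 × 3200 = -80 + 6080 + 1280 = 7280
EV(C) = 0.125 × (-67) + 0.5 × 4600 + 0.375 × 17900 = -8.375 + 2300 + 6712.5 = 9004.125
Overall = 0.125 × 13636 + 0.125 × 7280 + 0.75 × 9004.125 = 1704.5 + 910 + 6753.09375 = 9367.59375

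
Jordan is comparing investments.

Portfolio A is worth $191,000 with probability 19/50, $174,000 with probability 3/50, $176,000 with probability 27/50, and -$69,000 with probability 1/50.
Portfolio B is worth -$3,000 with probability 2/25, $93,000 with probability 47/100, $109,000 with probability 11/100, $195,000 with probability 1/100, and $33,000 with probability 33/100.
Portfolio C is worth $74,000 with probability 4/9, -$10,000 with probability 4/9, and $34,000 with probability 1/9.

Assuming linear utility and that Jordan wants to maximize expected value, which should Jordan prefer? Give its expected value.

Portfolio A = 19/50 × 191000 + 3/50 × 174000 + 27/50 × 176000 + 1/50 × (-69000) = 72580 + 10440 + 95040 − 1380 = 176680
Portfolio B = 2/25 × (-3000) + 47/100 × 93000 + 11/100 × 109000 + 1/100 × 195000 + 33/100 × 33000 = -240 + 43710 + 11990 + 1950 + 10890 = 68300
Portfolio C = 4/9 × 74000 + 4/9 × (-10000) + 1/9 × 34000 = 32888.8889 − 4444.4444 + 3777.7778 = 32222.2222

Portfolio A ($176,680)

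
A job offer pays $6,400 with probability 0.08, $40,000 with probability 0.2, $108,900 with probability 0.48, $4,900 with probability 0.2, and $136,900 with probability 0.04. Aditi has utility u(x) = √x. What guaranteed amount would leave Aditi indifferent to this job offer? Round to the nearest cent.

E[u] = 0.08·√6400 + 0.2·√40000 + 0.48·√108900 + 0.2·√4900 + 0.04·√136900 = 0.08·80 + 0.2·200 + 0.48·330 + 0.2·70 + 0.04·370 = 233.6
CE = (233.6)² = 54568.96

$54,568.96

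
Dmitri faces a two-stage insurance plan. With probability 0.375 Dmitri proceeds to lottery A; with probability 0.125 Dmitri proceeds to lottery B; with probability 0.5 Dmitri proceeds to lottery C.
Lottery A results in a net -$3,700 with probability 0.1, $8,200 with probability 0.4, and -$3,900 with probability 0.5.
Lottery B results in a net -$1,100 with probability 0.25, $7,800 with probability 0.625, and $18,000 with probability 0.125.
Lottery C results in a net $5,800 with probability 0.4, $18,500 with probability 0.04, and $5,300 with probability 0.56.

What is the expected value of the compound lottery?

$4,230.25

EV(A) = 0.1 × (-3700) + 0.4 × 8200 + 0.5 × (-3900) = -370 + 3280 − 1950 = 960
EV(B) = 0.25 × (-1100) + 0.625 × 7800 + 0.125 × 18000 = -275 + 4875 + 2250 = 6850
EV(C) = 0.4 × 5800 + 0.04 × 18500 + 0.56 × 5300 = 2320 + 740 + 2968 = 6028
Overall = 0.375 × 960 + 0.125 × 6850 + 0.5 × 6028 = 360 + 856.25 + 3014 = 4230.25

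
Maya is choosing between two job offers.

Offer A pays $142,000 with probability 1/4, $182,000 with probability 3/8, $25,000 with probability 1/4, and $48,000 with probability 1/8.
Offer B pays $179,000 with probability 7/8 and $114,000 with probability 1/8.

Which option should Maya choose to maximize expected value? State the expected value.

Offer A = 1/4 × 142000 + 3/8 × 182000 + 1/4 × 25000 + 1/8 × 48000 = 35500 + 68250 + 6250 + 6000 = 116000
Offer B = 7/8 × 179000 + 1/8 × 114000 = 156625 + 14250 = 170875

Offer B ($170,875)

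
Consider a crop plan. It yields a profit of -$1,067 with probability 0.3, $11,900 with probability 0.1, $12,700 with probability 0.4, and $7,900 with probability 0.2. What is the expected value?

EV = 0.3 × (-1067) + 0.1 × 11900 + 0.4 × 12700 + 0.2 × 7900 = -320.1 + 1190 + 5080 + 1580 = 7529.9

$7,529.90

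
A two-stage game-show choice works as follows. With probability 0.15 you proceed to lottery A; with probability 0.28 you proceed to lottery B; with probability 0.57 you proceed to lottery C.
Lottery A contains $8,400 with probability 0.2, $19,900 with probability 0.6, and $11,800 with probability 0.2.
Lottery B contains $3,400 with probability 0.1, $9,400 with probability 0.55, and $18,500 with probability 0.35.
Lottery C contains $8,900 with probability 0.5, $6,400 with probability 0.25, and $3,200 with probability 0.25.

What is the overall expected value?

$9,657.30

EV(A) = 0.2 × 8400 + 0.6 × 19900 + 0.2 × 11800 = 1680 + 11940 + 2360 = 15980
EV(B) = 0.1 × 3400 + 0.55 × 9400 + 0.35 × 18500 = 340 + 5170 + 6475 = 11985
EV(C) = 0.5 × 8900 + 0.25 × 6400 + 0.25 × 3200 = 4450 + 1600 + 800 = 6850
Overall = 0.15 × 15980 + 0.28 × 11985 + 0.57 × 6850 = 2397 + 3355.8 + 3904.5 = 9657.3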